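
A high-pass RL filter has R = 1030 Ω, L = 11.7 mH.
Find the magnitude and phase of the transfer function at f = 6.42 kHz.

Step 1 — Angular frequency: ω = 2π·6420 = 4.034e+04 rad/s.
Step 2 — Transfer function: H(jω) = jωL/(R + jωL).
Step 3 — Numerator jωL = j·472; denominator R + jωL = 1030 + j472.
Step 4 — H = 0.1735 + j0.3787.
Step 5 — Magnitude: |H| = 0.4166 (-7.6 dB); phase: φ = 65.4°.

|H| = 0.4166 (-7.6 dB), φ = 65.4°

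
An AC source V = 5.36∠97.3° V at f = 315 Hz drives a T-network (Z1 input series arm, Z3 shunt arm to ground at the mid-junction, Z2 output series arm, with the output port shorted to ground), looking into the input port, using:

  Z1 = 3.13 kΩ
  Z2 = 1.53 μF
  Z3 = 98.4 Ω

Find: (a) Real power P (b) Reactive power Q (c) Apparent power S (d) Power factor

Step 1 — Angular frequency: ω = 2π·f = 2π·315 = 1979 rad/s.
Step 2 — Component impedances:
  Z1: Z = R = 3130 Ω
  Z2: Z = 1/(jωC) = -j/(ω·C) = 0 - j330.2 Ω
  Z3: Z = R = 98.4 Ω
Step 3 — With the output port shorted to ground, the output series arm Z2 runs from the junction to ground; the shunt arm Z3 also runs from the junction to ground. They appear in parallel: Z3 || Z2 = 90.38 - j26.93 Ω.
Step 4 — Series with input arm Z1: Z_in = Z1 + (Z3 || Z2) = 3220 - j26.93 Ω = 3220∠-0.5° Ω.
Step 5 — Source phasor: V = 5.36∠97.3° V = -0.6811 + j5.317 V.
Step 6 — Current: I = V / Z = -0.0002253 + j0.001649 A = 0.001664∠97.8° A.
Step 7 — Complex power: S = V·I* = 0.008921 - j7.46e-05 VA.
Step 8 — Real power: P = Re(S) = 0.008921 W.
Step 9 — Reactive power: Q = Im(S) = -7.46e-05 VAR.
Step 10 — Apparent power: |S| = 0.008921 VA.
Step 11 — Power factor: PF = P/|S| = 1 (leading).

(a) P = 0.008921 W  (b) Q = -7.46e-05 VAR  (c) S = 0.008921 VA  (d) PF = 1 (leading)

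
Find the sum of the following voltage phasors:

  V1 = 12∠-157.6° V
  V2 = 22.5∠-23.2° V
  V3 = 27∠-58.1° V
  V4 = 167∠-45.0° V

Step 1 — Convert each phasor to rectangular form:
  V1 = 12·(cos(-157.6°) + j·sin(-157.6°)) = -11.09 - j4.573 V
  V2 = 22.5·(cos(-23.2°) + j·sin(-23.2°)) = 20.68 - j8.864 V
  V3 = 27·(cos(-58.1°) + j·sin(-58.1°)) = 14.27 - j22.92 V
  V4 = 167·(cos(-45.0°) + j·sin(-45.0°)) = 118.1 - j118.1 V
Step 2 — Sum components: V_total = 141.9 - j154.4 V.
Step 3 — Convert to polar: |V_total| = 209.8 V, ∠V_total = -47.4°.

V_total = 209.8∠-47.4° V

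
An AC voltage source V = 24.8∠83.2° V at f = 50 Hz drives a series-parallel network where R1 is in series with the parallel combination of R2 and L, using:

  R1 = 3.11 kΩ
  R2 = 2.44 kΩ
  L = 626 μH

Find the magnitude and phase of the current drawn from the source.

Step 1 — Angular frequency: ω = 2π·f = 2π·50 = 314.2 rad/s.
Step 2 — Component impedances:
  R1: Z = R = 3110 Ω
  R2: Z = R = 2440 Ω
  L: Z = jωL = j·314.2·0.000626 = 0 + j0.1967 Ω
Step 3 — Parallel branch: R2 || L = 1/(1/R2 + 1/L) = 1.585e-05 + j0.1967 Ω.
Step 4 — Series with R1: Z_total = R1 + (R2 || L) = 3110 + j0.1967 Ω = 3110∠0.0° Ω.
Step 5 — Source phasor: V = 24.8∠83.2° V = 2.936 + j24.63 V.
Step 6 — Ohm's law: I = V / Z_total = (2.936 + j24.63) / (3110 + j0.1967) = 0.0009447 + j0.007918 A.
Step 7 — Convert to polar: |I| = 0.007974 A, ∠I = 83.2°.

I = 0.007974∠83.2° A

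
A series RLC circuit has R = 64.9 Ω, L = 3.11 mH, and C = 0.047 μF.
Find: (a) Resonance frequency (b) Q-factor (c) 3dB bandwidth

Step 1 — Resonance condition Im(Z)=0 gives ω₀ = 1/√(LC).
Step 2 — ω₀ = 1/√(0.00311·4.7e-08) = 8.271e+04 rad/s.
Step 3 — f₀ = ω₀/(2π) = 1.316e+04 Hz.
Step 4 — Series Q: Q = ω₀L/R = 8.271e+04·0.00311/64.9 = 3.964.
Step 5 — 3dB bandwidth: Δω = ω₀/Q = 2.087e+04 rad/s; BW = Δω/(2π) = 3321 Hz.

(a) f₀ = 1.316e+04 Hz  (b) Q = 3.964  (c) BW = 3321 Hz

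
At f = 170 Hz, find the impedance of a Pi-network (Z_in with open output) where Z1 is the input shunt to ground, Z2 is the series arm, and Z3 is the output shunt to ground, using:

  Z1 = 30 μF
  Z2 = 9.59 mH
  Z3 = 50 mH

Step 1 — Angular frequency: ω = 2π·f = 2π·170 = 1068 rad/s.
Step 2 — Component impedances:
  Z1: Z = 1/(jωC) = -j/(ω·C) = 0 - j31.21 Ω
  Z2: Z = jωL = j·1068·0.00959 = 0 + j10.24 Ω
  Z3: Z = jωL = j·1068·0.05 = 0 + j53.41 Ω
Step 3 — With open output, the series arm Z2 and the output shunt Z3 appear in series to ground: Z2 + Z3 = 0 + j63.65 Ω.
Step 4 — Parallel with input shunt Z1: Z_in = Z1 || (Z2 + Z3) = 0 - j61.22 Ω = 61.22∠-90.0° Ω.

Z = 0 - j61.22 Ω = 61.22∠-90.0° Ω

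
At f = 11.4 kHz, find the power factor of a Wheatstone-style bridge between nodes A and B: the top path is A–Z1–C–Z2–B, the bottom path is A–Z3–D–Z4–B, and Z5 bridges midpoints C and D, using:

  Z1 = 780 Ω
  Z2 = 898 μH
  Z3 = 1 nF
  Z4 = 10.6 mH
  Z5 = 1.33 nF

Step 1 — Angular frequency: ω = 2π·f = 2π·1.14e+04 = 7.163e+04 rad/s.
Step 2 — Component impedances:
  Z1: Z = R = 780 Ω
  Z2: Z = jωL = j·7.163e+04·0.000898 = 0 + j64.32 Ω
  Z3: Z = 1/(jωC) = -j/(ω·C) = 0 - j1.396e+04 Ω
  Z4: Z = jωL = j·7.163e+04·0.0106 = 0 + j759.3 Ω
  Z5: Z = 1/(jωC) = -j/(ω·C) = 0 - j1.05e+04 Ω
Step 3 — Bridge requires nodal analysis (the Z5 bridge couples midpoints C and D, so the two paths cannot be reduced to a simple series/parallel combination). Setting node B to ground and injecting 1 A at node A, the 3-node admittance system at A, C, D solves to V_A = Z_AB = 785.6 + j18.23 Ω = 785.8∠1.3° Ω.
Step 4 — Power factor: PF = cos(φ) = Re(Z)/|Z| = 785.6/785.8 = 0.9997.
Step 5 — Type: Im(Z) = 18.23 ⇒ lagging (phase φ = 1.3°).

PF = 0.9997 (lagging, φ = 1.3°)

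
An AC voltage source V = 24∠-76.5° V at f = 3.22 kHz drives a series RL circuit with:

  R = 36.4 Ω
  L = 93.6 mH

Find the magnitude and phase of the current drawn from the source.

Step 1 — Angular frequency: ω = 2π·f = 2π·3220 = 2.023e+04 rad/s.
Step 2 — Component impedances:
  R: Z = R = 36.4 Ω
  L: Z = jωL = j·2.023e+04·0.0936 = 0 + j1894 Ω
Step 3 — Series combination: Z_total = R + L = 36.4 + j1894 Ω = 1894∠88.9° Ω.
Step 4 — Source phasor: V = 24∠-76.5° V = 5.603 - j23.34 V.
Step 5 — Ohm's law: I = V / Z_total = (5.603 - j23.34) / (36.4 + j1894) = -0.01226 - j0.003194 A.
Step 6 — Convert to polar: |I| = 0.01267 A, ∠I = -165.4°.

I = 0.01267∠-165.4° A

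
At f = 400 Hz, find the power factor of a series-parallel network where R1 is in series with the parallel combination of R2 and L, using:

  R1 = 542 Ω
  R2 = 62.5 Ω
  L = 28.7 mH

Step 1 — Angular frequency: ω = 2π·f = 2π·400 = 2513 rad/s.
Step 2 — Component impedances:
  R1: Z = R = 542 Ω
  R2: Z = R = 62.5 Ω
  L: Z = jωL = j·2513·0.0287 = 0 + j72.13 Ω
Step 3 — Parallel branch: R2 || L = 1/(1/R2 + 1/L) = 35.7 + j30.93 Ω.
Step 4 — Series with R1: Z_total = R1 + (R2 || L) = 577.7 + j30.93 Ω = 578.5∠3.1° Ω.
Step 5 — Power factor: PF = cos(φ) = Re(Z)/|Z| = 577.7/578.5 = 0.9986.
Step 6 — Type: Im(Z) = 30.93 ⇒ lagging (phase φ = 3.1°).

PF = 0.9986 (lagging, φ = 3.1°)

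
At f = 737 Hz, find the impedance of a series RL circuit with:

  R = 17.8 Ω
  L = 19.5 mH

Step 1 — Angular frequency: ω = 2π·f = 2π·737 = 4631 rad/s.
Step 2 — Component impedances:
  R: Z = R = 17.8 Ω
  L: Z = jωL = j·4631·0.0195 = 0 + j90.3 Ω
Step 3 — Series combination: Z_total = R + L = 17.8 + j90.3 Ω = 92.04∠78.8° Ω.

Z = 17.8 + j90.3 Ω = 92.04∠78.8° Ω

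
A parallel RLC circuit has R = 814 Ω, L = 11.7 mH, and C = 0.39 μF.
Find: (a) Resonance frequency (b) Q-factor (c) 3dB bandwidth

Step 1 — Resonance: ω₀ = 1/√(LC) = 1/√(0.0117·3.9e-07) = 1.48e+04 rad/s.
Step 2 — f₀ = ω₀/(2π) = 2356 Hz.
Step 3 — Parallel Q: Q = R/(ω₀L) = 814/(1.48e+04·0.0117) = 4.7.
Step 4 — Bandwidth: Δω = ω₀/Q = 3150 rad/s; BW = Δω/(2π) = 501.3 Hz.

(a) f₀ = 2356 Hz  (b) Q = 4.7  (c) BW = 501.3 Hz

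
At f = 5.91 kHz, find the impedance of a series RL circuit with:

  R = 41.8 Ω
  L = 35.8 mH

Step 1 — Angular frequency: ω = 2π·f = 2π·5910 = 3.713e+04 rad/s.
Step 2 — Component impedances:
  R: Z = R = 41.8 Ω
  L: Z = jωL = j·3.713e+04·0.0358 = 0 + j1329 Ω
Step 3 — Series combination: Z_total = R + L = 41.8 + j1329 Ω = 1330∠88.2° Ω.

Z = 41.8 + j1329 Ω = 1330∠88.2° Ω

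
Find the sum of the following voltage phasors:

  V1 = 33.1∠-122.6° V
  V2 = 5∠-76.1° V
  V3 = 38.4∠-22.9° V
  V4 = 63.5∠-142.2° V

Step 1 — Convert each phasor to rectangular form:
  V1 = 33.1·(cos(-122.6°) + j·sin(-122.6°)) = -17.83 - j27.89 V
  V2 = 5·(cos(-76.1°) + j·sin(-76.1°)) = 1.201 - j4.854 V
  V3 = 38.4·(cos(-22.9°) + j·sin(-22.9°)) = 35.37 - j14.94 V
  V4 = 63.5·(cos(-142.2°) + j·sin(-142.2°)) = -50.17 - j38.92 V
Step 2 — Sum components: V_total = -31.43 - j86.6 V.
Step 3 — Convert to polar: |V_total| = 92.13 V, ∠V_total = -109.9°.

V_total = 92.13∠-109.9° V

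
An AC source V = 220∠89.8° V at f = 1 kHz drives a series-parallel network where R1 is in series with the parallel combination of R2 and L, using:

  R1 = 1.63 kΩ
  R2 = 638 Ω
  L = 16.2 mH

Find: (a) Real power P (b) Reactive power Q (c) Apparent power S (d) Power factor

Step 1 — Angular frequency: ω = 2π·f = 2π·1000 = 6283 rad/s.
Step 2 — Component impedances:
  R1: Z = R = 1630 Ω
  R2: Z = R = 638 Ω
  L: Z = jωL = j·6283·0.0162 = 0 + j101.8 Ω
Step 3 — Parallel branch: R2 || L = 1/(1/R2 + 1/L) = 15.84 + j99.26 Ω.
Step 4 — Series with R1: Z_total = R1 + (R2 || L) = 1646 + j99.26 Ω = 1649∠3.5° Ω.
Step 5 — Source phasor: V = 220∠89.8° V = 0.7679 + j220 V.
Step 6 — Current: I = V / Z = 0.008497 + j0.1332 A = 0.1334∠86.3° A.
Step 7 — Complex power: S = V·I* = 29.3 + j1.767 VA.
Step 8 — Real power: P = Re(S) = 29.3 W.
Step 9 — Reactive power: Q = Im(S) = 1.767 VAR.
Step 10 — Apparent power: |S| = 29.35 VA.
Step 11 — Power factor: PF = P/|S| = 0.9982 (lagging).

(a) P = 29.3 W  (b) Q = 1.767 VAR  (c) S = 29.35 VA  (d) PF = 0.9982 (lagging)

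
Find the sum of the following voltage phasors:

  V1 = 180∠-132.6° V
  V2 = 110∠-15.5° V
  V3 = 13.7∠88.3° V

Step 1 — Convert each phasor to rectangular form:
  V1 = 180·(cos(-132.6°) + j·sin(-132.6°)) = -121.8 - j132.5 V
  V2 = 110·(cos(-15.5°) + j·sin(-15.5°)) = 106 - j29.4 V
  V3 = 13.7·(cos(88.3°) + j·sin(88.3°)) = 0.4064 + j13.69 V
Step 2 — Sum components: V_total = -15.43 - j148.2 V.
Step 3 — Convert to polar: |V_total| = 149 V, ∠V_total = -95.9°.

V_total = 149∠-95.9° V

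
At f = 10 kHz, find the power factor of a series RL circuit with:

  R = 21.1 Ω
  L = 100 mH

Step 1 — Angular frequency: ω = 2π·f = 2π·1e+04 = 6.283e+04 rad/s.
Step 2 — Component impedances:
  R: Z = R = 21.1 Ω
  L: Z = jωL = j·6.283e+04·0.1 = 0 + j6283 Ω
Step 3 — Series combination: Z_total = R + L = 21.1 + j6283 Ω = 6283∠89.8° Ω.
Step 4 — Power factor: PF = cos(φ) = Re(Z)/|Z| = 21.1/6283 = 0.003358.
Step 5 — Type: Im(Z) = 6283 ⇒ lagging (phase φ = 89.8°).

PF = 0.003358 (lagging, φ = 89.8°)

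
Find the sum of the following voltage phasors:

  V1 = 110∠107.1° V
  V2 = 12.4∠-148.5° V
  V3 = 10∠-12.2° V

Step 1 — Convert each phasor to rectangular form:
  V1 = 110·(cos(107.1°) + j·sin(107.1°)) = -32.34 + j105.1 V
  V2 = 12.4·(cos(-148.5°) + j·sin(-148.5°)) = -10.57 - j6.479 V
  V3 = 10·(cos(-12.2°) + j·sin(-12.2°)) = 9.774 - j2.113 V
Step 2 — Sum components: V_total = -33.14 + j96.55 V.
Step 3 — Convert to polar: |V_total| = 102.1 V, ∠V_total = 108.9°.

V_total = 102.1∠108.9° V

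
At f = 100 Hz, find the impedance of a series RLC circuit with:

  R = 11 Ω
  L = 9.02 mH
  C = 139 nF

Step 1 — Angular frequency: ω = 2π·f = 2π·100 = 628.3 rad/s.
Step 2 — Component impedances:
  R: Z = R = 11 Ω
  L: Z = jωL = j·628.3·0.00902 = 0 + j5.667 Ω
  C: Z = 1/(jωC) = -j/(ω·C) = 0 - j1.145e+04 Ω
Step 3 — Series combination: Z_total = R + L + C = 11 - j1.144e+04 Ω = 1.144e+04∠-89.9° Ω.

Z = 11 - j1.144e+04 Ω = 1.144e+04∠-89.9° Ω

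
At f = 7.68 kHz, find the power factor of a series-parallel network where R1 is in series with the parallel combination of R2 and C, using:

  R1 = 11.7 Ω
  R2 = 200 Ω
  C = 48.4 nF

Step 1 — Angular frequency: ω = 2π·f = 2π·7680 = 4.825e+04 rad/s.
Step 2 — Component impedances:
  R1: Z = R = 11.7 Ω
  R2: Z = R = 200 Ω
  C: Z = 1/(jωC) = -j/(ω·C) = 0 - j428.2 Ω
Step 3 — Parallel branch: R2 || C = 1/(1/R2 + 1/C) = 164.2 - j76.69 Ω.
Step 4 — Series with R1: Z_total = R1 + (R2 || C) = 175.9 - j76.69 Ω = 191.9∠-23.6° Ω.
Step 5 — Power factor: PF = cos(φ) = Re(Z)/|Z| = 175.88/191.87 = 0.9167.
Step 6 — Type: Im(Z) = -76.69 ⇒ leading (phase φ = -23.6°).

PF = 0.9167 (leading, φ = -23.6°)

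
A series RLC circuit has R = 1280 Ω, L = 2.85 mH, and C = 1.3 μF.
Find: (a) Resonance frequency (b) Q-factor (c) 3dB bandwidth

Step 1 — Resonance condition Im(Z)=0 gives ω₀ = 1/√(LC).
Step 2 — ω₀ = 1/√(0.00285·1.3e-06) = 1.643e+04 rad/s.
Step 3 — f₀ = ω₀/(2π) = 2615 Hz.
Step 4 — Series Q: Q = ω₀L/R = 1.643e+04·0.00285/1280 = 0.03658.
Step 5 — 3dB bandwidth: Δω = ω₀/Q = 4.491e+05 rad/s; BW = Δω/(2π) = 7.148e+04 Hz.

(a) f₀ = 2615 Hz  (b) Q = 0.03658  (c) BW = 7.148e+04 Hz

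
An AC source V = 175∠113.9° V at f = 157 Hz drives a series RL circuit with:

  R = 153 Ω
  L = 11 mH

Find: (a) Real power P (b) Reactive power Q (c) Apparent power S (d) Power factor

Step 1 — Angular frequency: ω = 2π·f = 2π·157 = 986.5 rad/s.
Step 2 — Component impedances:
  R: Z = R = 153 Ω
  L: Z = jωL = j·986.5·0.011 = 0 + j10.85 Ω
Step 3 — Series combination: Z_total = R + L = 153 + j10.85 Ω = 153.4∠4.1° Ω.
Step 4 — Source phasor: V = 175∠113.9° V = -70.9 + j160 V.
Step 5 — Current: I = V / Z = -0.3873 + j1.073 A = 1.141∠109.8° A.
Step 6 — Complex power: S = V·I* = 199.2 + j14.12 VA.
Step 7 — Real power: P = Re(S) = 199.2 W.
Step 8 — Reactive power: Q = Im(S) = 14.12 VAR.
Step 9 — Apparent power: |S| = 199.7 VA.
Step 10 — Power factor: PF = P/|S| = 0.9975 (lagging).

(a) P = 199.2 W  (b) Q = 14.12 VAR  (c) S = 199.7 VA  (d) PF = 0.9975 (lagging)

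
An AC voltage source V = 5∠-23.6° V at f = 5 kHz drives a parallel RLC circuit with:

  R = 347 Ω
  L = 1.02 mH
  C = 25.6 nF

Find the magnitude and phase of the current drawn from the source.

Step 1 — Angular frequency: ω = 2π·f = 2π·5000 = 3.142e+04 rad/s.
Step 2 — Component impedances:
  R: Z = R = 347 Ω
  L: Z = jωL = j·3.142e+04·0.00102 = 0 + j32.04 Ω
  C: Z = 1/(jωC) = -j/(ω·C) = 0 - j1243 Ω
Step 3 — Parallel combination: 1/Z_total = 1/R + 1/L + 1/C; Z_total = 3.09 + j32.6 Ω = 32.75∠84.6° Ω.
Step 4 — Source phasor: V = 5∠-23.6° V = 4.582 - j2.002 V.
Step 5 — Ohm's law: I = V / Z_total = (4.582 - j2.002) / (3.09 + j32.6) = -0.04765 - j0.1451 A.
Step 6 — Convert to polar: |I| = 0.1527 A, ∠I = -108.2°.

I = 0.1527∠-108.2° A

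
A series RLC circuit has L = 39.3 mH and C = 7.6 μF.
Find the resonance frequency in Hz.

Step 1 — Resonance condition Im(Z)=0 gives ω₀ = 1/√(LC).
Step 2 — ω₀ = 1/√(0.0393·7.6e-06) = 1830 rad/s.
Step 3 — f₀ = ω₀/(2π) = 291.2 Hz.

f₀ = 291.2 Hz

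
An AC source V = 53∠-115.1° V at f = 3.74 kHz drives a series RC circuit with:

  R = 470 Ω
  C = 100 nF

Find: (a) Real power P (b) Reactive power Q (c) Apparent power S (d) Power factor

Step 1 — Angular frequency: ω = 2π·f = 2π·3740 = 2.35e+04 rad/s.
Step 2 — Component impedances:
  R: Z = R = 470 Ω
  C: Z = 1/(jωC) = -j/(ω·C) = 0 - j425.5 Ω
Step 3 — Series combination: Z_total = R + C = 470 - j425.5 Ω = 634∠-42.2° Ω.
Step 4 — Source phasor: V = 53∠-115.1° V = -22.48 - j48 V.
Step 5 — Current: I = V / Z = 0.02452 - j0.07992 A = 0.08359∠-72.9° A.
Step 6 — Complex power: S = V·I* = 3.284 - j2.974 VA.
Step 7 — Real power: P = Re(S) = 3.284 W.
Step 8 — Reactive power: Q = Im(S) = -2.974 VAR.
Step 9 — Apparent power: |S| = 4.43 VA.
Step 10 — Power factor: PF = P/|S| = 0.7413 (leading).

(a) P = 3.284 W  (b) Q = -2.974 VAR  (c) S = 4.43 VA  (d) PF = 0.7413 (leading)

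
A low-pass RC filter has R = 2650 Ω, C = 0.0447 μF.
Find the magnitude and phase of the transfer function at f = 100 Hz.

Step 1 — Angular frequency: ω = 2π·100 = 628.3 rad/s.
Step 2 — Transfer function: H(jω) = 1/(1 + jωRC).
Step 3 — Denominator: 1 + jωRC = 1 + j·628.3·2650·4.47e-08 = 1 + j0.07443.
Step 4 — H = 0.9945 - j0.07402.
Step 5 — Magnitude: |H| = 0.9972 (-0.0 dB); phase: φ = -4.3°.

|H| = 0.9972 (-0.0 dB), φ = -4.3°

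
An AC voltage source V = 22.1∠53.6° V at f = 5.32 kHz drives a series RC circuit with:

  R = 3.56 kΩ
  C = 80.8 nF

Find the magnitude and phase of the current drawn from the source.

Step 1 — Angular frequency: ω = 2π·f = 2π·5320 = 3.343e+04 rad/s.
Step 2 — Component impedances:
  R: Z = R = 3560 Ω
  C: Z = 1/(jωC) = -j/(ω·C) = 0 - j370.3 Ω
Step 3 — Series combination: Z_total = R + C = 3560 - j370.3 Ω = 3579∠-5.9° Ω.
Step 4 — Source phasor: V = 22.1∠53.6° V = 13.11 + j17.79 V.
Step 5 — Ohm's law: I = V / Z_total = (13.11 + j17.79) / (3560 - j370.3) = 0.00313 + j0.005322 A.
Step 6 — Convert to polar: |I| = 0.006175 A, ∠I = 59.5°.

I = 0.006175∠59.5° A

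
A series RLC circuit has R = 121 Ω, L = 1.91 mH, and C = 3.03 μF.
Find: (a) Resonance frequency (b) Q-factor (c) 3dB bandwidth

Step 1 — Resonance: ω₀ = 1/√(LC) = 1/√(0.00191·3.03e-06) = 1.315e+04 rad/s.
Step 2 — f₀ = ω₀/(2π) = 2092 Hz.
Step 3 — Series Q: Q = ω₀L/R = 1.315e+04·0.00191/121 = 0.2075.
Step 4 — Bandwidth: Δω = ω₀/Q = 6.335e+04 rad/s; BW = Δω/(2π) = 1.008e+04 Hz.

(a) f₀ = 2092 Hz  (b) Q = 0.2075  (c) BW = 1.008e+04 Hz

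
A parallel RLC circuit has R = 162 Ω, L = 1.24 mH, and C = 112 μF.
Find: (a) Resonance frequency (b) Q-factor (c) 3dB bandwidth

Step 1 — Resonance: ω₀ = 1/√(LC) = 1/√(0.00124·0.000112) = 2683 rad/s.
Step 2 — f₀ = ω₀/(2π) = 427.1 Hz.
Step 3 — Parallel Q: Q = R/(ω₀L) = 162/(2683·0.00124) = 48.69.
Step 4 — Bandwidth: Δω = ω₀/Q = 55.11 rad/s; BW = Δω/(2π) = 8.772 Hz.

(a) f₀ = 427.1 Hz  (b) Q = 48.69  (c) BW = 8.772 Hz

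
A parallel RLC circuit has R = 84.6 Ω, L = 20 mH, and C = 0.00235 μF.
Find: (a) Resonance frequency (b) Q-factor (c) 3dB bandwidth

Step 1 — Resonance: ω₀ = 1/√(LC) = 1/√(0.02·2.35e-09) = 1.459e+05 rad/s.
Step 2 — f₀ = ω₀/(2π) = 2.322e+04 Hz.
Step 3 — Parallel Q: Q = R/(ω₀L) = 84.6/(1.459e+05·0.02) = 0.029.
Step 4 — Bandwidth: Δω = ω₀/Q = 5.03e+06 rad/s; BW = Δω/(2π) = 8.005e+05 Hz.

(a) f₀ = 2.322e+04 Hz  (b) Q = 0.029  (c) BW = 8.005e+05 Hz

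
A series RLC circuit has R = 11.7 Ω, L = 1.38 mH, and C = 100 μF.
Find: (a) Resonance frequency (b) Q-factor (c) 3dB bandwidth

Step 1 — Resonance condition Im(Z)=0 gives ω₀ = 1/√(LC).
Step 2 — ω₀ = 1/√(0.00138·0.0001) = 2692 rad/s.
Step 3 — f₀ = ω₀/(2π) = 428.4 Hz.
Step 4 — Series Q: Q = ω₀L/R = 2692·0.00138/11.7 = 0.3175.
Step 5 — 3dB bandwidth: Δω = ω₀/Q = 8478 rad/s; BW = Δω/(2π) = 1349 Hz.

(a) f₀ = 428.4 Hz  (b) Q = 0.3175  (c) BW = 1349 Hz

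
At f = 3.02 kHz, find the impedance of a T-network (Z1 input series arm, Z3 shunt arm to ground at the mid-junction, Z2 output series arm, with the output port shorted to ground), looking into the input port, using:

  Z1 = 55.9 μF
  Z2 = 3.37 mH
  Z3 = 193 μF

Step 1 — Angular frequency: ω = 2π·f = 2π·3020 = 1.898e+04 rad/s.
Step 2 — Component impedances:
  Z1: Z = 1/(jωC) = -j/(ω·C) = 0 - j0.9428 Ω
  Z2: Z = jωL = j·1.898e+04·0.00337 = 0 + j63.95 Ω
  Z3: Z = 1/(jωC) = -j/(ω·C) = 0 - j0.2731 Ω
Step 3 — With the output port shorted to ground, the output series arm Z2 runs from the junction to ground; the shunt arm Z3 also runs from the junction to ground. They appear in parallel: Z3 || Z2 = 0 - j0.2742 Ω.
Step 4 — Series with input arm Z1: Z_in = Z1 + (Z3 || Z2) = 0 - j1.217 Ω = 1.217∠-90.0° Ω.

Z = 0 - j1.217 Ω = 1.217∠-90.0° Ω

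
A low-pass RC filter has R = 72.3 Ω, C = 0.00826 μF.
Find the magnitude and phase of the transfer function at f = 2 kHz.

Step 1 — Angular frequency: ω = 2π·2000 = 1.257e+04 rad/s.
Step 2 — Transfer function: H(jω) = 1/(1 + jωRC).
Step 3 — Denominator: 1 + jωRC = 1 + j·1.257e+04·72.3·8.26e-09 = 1 + j0.007505.
Step 4 — H = 0.9999 - j0.007504.
Step 5 — Magnitude: |H| = 1 (-0.0 dB); phase: φ = -0.4°.

|H| = 1 (-0.0 dB), φ = -0.4°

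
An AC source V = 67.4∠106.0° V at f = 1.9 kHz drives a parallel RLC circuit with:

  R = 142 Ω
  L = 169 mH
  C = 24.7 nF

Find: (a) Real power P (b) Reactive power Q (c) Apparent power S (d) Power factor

Step 1 — Angular frequency: ω = 2π·f = 2π·1900 = 1.194e+04 rad/s.
Step 2 — Component impedances:
  R: Z = R = 142 Ω
  L: Z = jωL = j·1.194e+04·0.169 = 0 + j2018 Ω
  C: Z = 1/(jωC) = -j/(ω·C) = 0 - j3391 Ω
Step 3 — Parallel combination: 1/Z_total = 1/R + 1/L + 1/C; Z_total = 141.9 + j4.045 Ω = 141.9∠1.6° Ω.
Step 4 — Source phasor: V = 67.4∠106.0° V = -18.58 + j64.79 V.
Step 5 — Current: I = V / Z = -0.1178 + j0.46 A = 0.4748∠104.4° A.
Step 6 — Complex power: S = V·I* = 31.99 + j0.9121 VA.
Step 7 — Real power: P = Re(S) = 31.99 W.
Step 8 — Reactive power: Q = Im(S) = 0.9121 VAR.
Step 9 — Apparent power: |S| = 32 VA.
Step 10 — Power factor: PF = P/|S| = 0.9996 (lagging).

(a) P = 31.99 W  (b) Q = 0.9121 VAR  (c) S = 32 VA  (d) PF = 0.9996 (lagging)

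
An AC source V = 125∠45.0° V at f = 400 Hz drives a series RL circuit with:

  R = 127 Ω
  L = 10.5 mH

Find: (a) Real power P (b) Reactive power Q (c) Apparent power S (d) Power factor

Step 1 — Angular frequency: ω = 2π·f = 2π·400 = 2513 rad/s.
Step 2 — Component impedances:
  R: Z = R = 127 Ω
  L: Z = jωL = j·2513·0.0105 = 0 + j26.39 Ω
Step 3 — Series combination: Z_total = R + L = 127 + j26.39 Ω = 129.7∠11.7° Ω.
Step 4 — Source phasor: V = 125∠45.0° V = 88.39 + j88.39 V.
Step 5 — Current: I = V / Z = 0.8058 + j0.5285 A = 0.9637∠33.3° A.
Step 6 — Complex power: S = V·I* = 117.9 + j24.51 VA.
Step 7 — Real power: P = Re(S) = 117.9 W.
Step 8 — Reactive power: Q = Im(S) = 24.51 VAR.
Step 9 — Apparent power: |S| = 120.5 VA.
Step 10 — Power factor: PF = P/|S| = 0.9791 (lagging).

(a) P = 117.9 W  (b) Q = 24.51 VAR  (c) S = 120.5 VA  (d) PF = 0.9791 (lagging)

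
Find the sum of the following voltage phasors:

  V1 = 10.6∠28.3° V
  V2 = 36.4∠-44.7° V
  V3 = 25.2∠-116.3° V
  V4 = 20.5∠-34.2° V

Step 1 — Convert each phasor to rectangular form:
  V1 = 10.6·(cos(28.3°) + j·sin(28.3°)) = 9.333 + j5.025 V
  V2 = 36.4·(cos(-44.7°) + j·sin(-44.7°)) = 25.87 - j25.6 V
  V3 = 25.2·(cos(-116.3°) + j·sin(-116.3°)) = -11.17 - j22.59 V
  V4 = 20.5·(cos(-34.2°) + j·sin(-34.2°)) = 16.96 - j11.52 V
Step 2 — Sum components: V_total = 41 - j54.69 V.
Step 3 — Convert to polar: |V_total| = 68.35 V, ∠V_total = -53.1°.

V_total = 68.35∠-53.1° V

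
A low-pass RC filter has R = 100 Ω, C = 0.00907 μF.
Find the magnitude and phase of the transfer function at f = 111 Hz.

Step 1 — Angular frequency: ω = 2π·111 = 697.4 rad/s.
Step 2 — Transfer function: H(jω) = 1/(1 + jωRC).
Step 3 — Denominator: 1 + jωRC = 1 + j·697.4·100·9.07e-09 = 1 + j0.0006326.
Step 4 — H = 1 - j0.0006326.
Step 5 — Magnitude: |H| = 1 (-0.0 dB); phase: φ = -0.0°.

|H| = 1 (-0.0 dB), φ = -0.0°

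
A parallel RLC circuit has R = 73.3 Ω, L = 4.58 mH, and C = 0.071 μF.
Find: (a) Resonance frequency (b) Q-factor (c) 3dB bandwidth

Step 1 — Resonance: ω₀ = 1/√(LC) = 1/√(0.00458·7.1e-08) = 5.545e+04 rad/s.
Step 2 — f₀ = ω₀/(2π) = 8826 Hz.
Step 3 — Parallel Q: Q = R/(ω₀L) = 73.3/(5.545e+04·0.00458) = 0.2886.
Step 4 — Bandwidth: Δω = ω₀/Q = 1.921e+05 rad/s; BW = Δω/(2π) = 3.058e+04 Hz.

(a) f₀ = 8826 Hz  (b) Q = 0.2886  (c) BW = 3.058e+04 Hz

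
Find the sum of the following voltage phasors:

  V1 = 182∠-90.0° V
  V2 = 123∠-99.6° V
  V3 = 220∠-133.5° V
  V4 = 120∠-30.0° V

Step 1 — Convert each phasor to rectangular form:
  V1 = 182·(cos(-90.0°) + j·sin(-90.0°)) = 0 - j182 V
  V2 = 123·(cos(-99.6°) + j·sin(-99.6°)) = -20.51 - j121.3 V
  V3 = 220·(cos(-133.5°) + j·sin(-133.5°)) = -151.4 - j159.6 V
  V4 = 120·(cos(-30.0°) + j·sin(-30.0°)) = 103.9 - j60 V
Step 2 — Sum components: V_total = -68.03 - j522.9 V.
Step 3 — Convert to polar: |V_total| = 527.3 V, ∠V_total = -97.4°.

V_total = 527.3∠-97.4° V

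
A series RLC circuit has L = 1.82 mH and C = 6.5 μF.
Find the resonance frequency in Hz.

Step 1 — Resonance condition Im(Z)=0 gives ω₀ = 1/√(LC).
Step 2 — ω₀ = 1/√(0.00182·6.5e-06) = 9194 rad/s.
Step 3 — f₀ = ω₀/(2π) = 1463 Hz.

f₀ = 1463 Hz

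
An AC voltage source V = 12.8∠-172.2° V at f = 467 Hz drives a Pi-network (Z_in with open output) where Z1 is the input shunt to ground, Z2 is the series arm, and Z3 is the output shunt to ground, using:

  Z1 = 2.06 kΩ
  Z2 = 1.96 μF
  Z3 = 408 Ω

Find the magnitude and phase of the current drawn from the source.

Step 1 — Angular frequency: ω = 2π·f = 2π·467 = 2934 rad/s.
Step 2 — Component impedances:
  Z1: Z = R = 2060 Ω
  Z2: Z = 1/(jωC) = -j/(ω·C) = 0 - j173.9 Ω
  Z3: Z = R = 408 Ω
Step 3 — With open output, the series arm Z2 and the output shunt Z3 appear in series to ground: Z2 + Z3 = 408 - j173.9 Ω.
Step 4 — Parallel with input shunt Z1: Z_in = Z1 || (Z2 + Z3) = 349 - j120.5 Ω = 369.3∠-19.1° Ω.
Step 5 — Source phasor: V = 12.8∠-172.2° V = -12.68 - j1.737 V.
Step 6 — Ohm's law: I = V / Z_total = (-12.68 - j1.737) / (349 - j120.5) = -0.03093 - j0.01566 A.
Step 7 — Convert to polar: |I| = 0.03466 A, ∠I = -153.1°.

I = 0.03466∠-153.1° A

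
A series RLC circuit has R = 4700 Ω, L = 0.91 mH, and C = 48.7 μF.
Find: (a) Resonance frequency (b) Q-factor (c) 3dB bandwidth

Step 1 — Resonance condition Im(Z)=0 gives ω₀ = 1/√(LC).
Step 2 — ω₀ = 1/√(0.00091·4.87e-05) = 4750 rad/s.
Step 3 — f₀ = ω₀/(2π) = 756 Hz.
Step 4 — Series Q: Q = ω₀L/R = 4750·0.00091/4700 = 0.0009197.
Step 5 — 3dB bandwidth: Δω = ω₀/Q = 5.165e+06 rad/s; BW = Δω/(2π) = 8.22e+05 Hz.

(a) f₀ = 756 Hz  (b) Q = 0.0009197  (c) BW = 8.22e+05 Hz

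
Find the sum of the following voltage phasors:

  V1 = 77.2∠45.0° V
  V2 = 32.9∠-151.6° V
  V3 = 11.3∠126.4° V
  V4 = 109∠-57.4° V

Step 1 — Convert each phasor to rectangular form:
  V1 = 77.2·(cos(45.0°) + j·sin(45.0°)) = 54.59 + j54.59 V
  V2 = 32.9·(cos(-151.6°) + j·sin(-151.6°)) = -28.94 - j15.65 V
  V3 = 11.3·(cos(126.4°) + j·sin(126.4°)) = -6.706 + j9.095 V
  V4 = 109·(cos(-57.4°) + j·sin(-57.4°)) = 58.73 - j91.83 V
Step 2 — Sum components: V_total = 77.67 - j43.79 V.
Step 3 — Convert to polar: |V_total| = 89.16 V, ∠V_total = -29.4°.

V_total = 89.16∠-29.4° V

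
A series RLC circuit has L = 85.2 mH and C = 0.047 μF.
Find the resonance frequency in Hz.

Step 1 — Resonance condition Im(Z)=0 gives ω₀ = 1/√(LC).
Step 2 — ω₀ = 1/√(0.0852·4.7e-08) = 1.58e+04 rad/s.
Step 3 — f₀ = ω₀/(2π) = 2515 Hz.

f₀ = 2515 Hz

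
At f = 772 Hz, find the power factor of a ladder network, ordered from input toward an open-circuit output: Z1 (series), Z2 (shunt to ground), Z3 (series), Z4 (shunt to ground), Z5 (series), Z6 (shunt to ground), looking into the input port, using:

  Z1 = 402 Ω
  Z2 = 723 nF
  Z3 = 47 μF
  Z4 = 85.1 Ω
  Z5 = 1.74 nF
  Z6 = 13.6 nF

Step 1 — Angular frequency: ω = 2π·f = 2π·772 = 4851 rad/s.
Step 2 — Component impedances:
  Z1: Z = R = 402 Ω
  Z2: Z = 1/(jωC) = -j/(ω·C) = 0 - j285.1 Ω
  Z3: Z = 1/(jωC) = -j/(ω·C) = 0 - j4.386 Ω
  Z4: Z = R = 85.1 Ω
  Z5: Z = 1/(jωC) = -j/(ω·C) = 0 - j1.185e+05 Ω
  Z6: Z = 1/(jωC) = -j/(ω·C) = 0 - j1.516e+04 Ω
Step 3 — Ladder network (open output): work backward from the far end, alternating series and parallel combinations. Z_in = 478 - j26.69 Ω = 478.7∠-3.2° Ω.
Step 4 — Power factor: PF = cos(φ) = Re(Z)/|Z| = 477.95/478.7 = 0.9984.
Step 5 — Type: Im(Z) = -26.69 ⇒ leading (phase φ = -3.2°).

PF = 0.9984 (leading, φ = -3.2°)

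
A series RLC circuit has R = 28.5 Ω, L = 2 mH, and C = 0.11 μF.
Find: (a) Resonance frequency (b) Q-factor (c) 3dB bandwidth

Step 1 — Resonance condition Im(Z)=0 gives ω₀ = 1/√(LC).
Step 2 — ω₀ = 1/√(0.002·1.1e-07) = 6.742e+04 rad/s.
Step 3 — f₀ = ω₀/(2π) = 1.073e+04 Hz.
Step 4 — Series Q: Q = ω₀L/R = 6.742e+04·0.002/28.5 = 4.731.
Step 5 — 3dB bandwidth: Δω = ω₀/Q = 1.425e+04 rad/s; BW = Δω/(2π) = 2268 Hz.

(a) f₀ = 1.073e+04 Hz  (b) Q = 4.731  (c) BW = 2268 Hz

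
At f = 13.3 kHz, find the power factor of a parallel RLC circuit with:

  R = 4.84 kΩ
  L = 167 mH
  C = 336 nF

Step 1 — Angular frequency: ω = 2π·f = 2π·1.33e+04 = 8.357e+04 rad/s.
Step 2 — Component impedances:
  R: Z = R = 4840 Ω
  L: Z = jωL = j·8.357e+04·0.167 = 0 + j1.396e+04 Ω
  C: Z = 1/(jωC) = -j/(ω·C) = 0 - j35.61 Ω
Step 3 — Parallel combination: 1/Z_total = 1/R + 1/L + 1/C; Z_total = 0.2634 - j35.7 Ω = 35.7∠-89.6° Ω.
Step 4 — Power factor: PF = cos(φ) = Re(Z)/|Z| = 0.2634/35.705 = 0.007377.
Step 5 — Type: Im(Z) = -35.7 ⇒ leading (phase φ = -89.6°).

PF = 0.007377 (leading, φ = -89.6°)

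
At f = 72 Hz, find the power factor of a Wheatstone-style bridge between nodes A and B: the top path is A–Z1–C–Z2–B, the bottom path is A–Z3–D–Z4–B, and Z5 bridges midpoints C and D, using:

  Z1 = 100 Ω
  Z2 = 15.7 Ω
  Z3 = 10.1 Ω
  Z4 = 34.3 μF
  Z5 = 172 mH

Step 1 — Angular frequency: ω = 2π·f = 2π·72 = 452.4 rad/s.
Step 2 — Component impedances:
  Z1: Z = R = 100 Ω
  Z2: Z = R = 15.7 Ω
  Z3: Z = R = 10.1 Ω
  Z4: Z = 1/(jωC) = -j/(ω·C) = 0 - j64.45 Ω
  Z5: Z = jωL = j·452.4·0.172 = 0 + j77.81 Ω
Step 3 — Bridge requires nodal analysis (the Z5 bridge couples midpoints C and D, so the two paths cannot be reduced to a simple series/parallel combination). Setting node B to ground and injecting 1 A at node A, the 3-node admittance system at A, C, D solves to V_A = Z_AB = 71.86 - j41.39 Ω = 82.93∠-29.9° Ω.
Step 4 — Power factor: PF = cos(φ) = Re(Z)/|Z| = 71.86/82.93 = 0.8665.
Step 5 — Type: Im(Z) = -41.39 ⇒ leading (phase φ = -29.9°).

PF = 0.8665 (leading, φ = -29.9°)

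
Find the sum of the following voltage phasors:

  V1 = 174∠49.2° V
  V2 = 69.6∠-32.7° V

Step 1 — Convert each phasor to rectangular form:
  V1 = 174·(cos(49.2°) + j·sin(49.2°)) = 113.7 + j131.7 V
  V2 = 69.6·(cos(-32.7°) + j·sin(-32.7°)) = 58.57 - j37.6 V
Step 2 — Sum components: V_total = 172.3 + j94.12 V.
Step 3 — Convert to polar: |V_total| = 196.3 V, ∠V_total = 28.6°.

V_total = 196.3∠28.6° V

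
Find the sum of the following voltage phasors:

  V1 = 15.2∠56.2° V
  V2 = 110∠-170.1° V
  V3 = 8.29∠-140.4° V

Step 1 — Convert each phasor to rectangular form:
  V1 = 15.2·(cos(56.2°) + j·sin(56.2°)) = 8.456 + j12.63 V
  V2 = 110·(cos(-170.1°) + j·sin(-170.1°)) = -108.4 - j18.91 V
  V3 = 8.29·(cos(-140.4°) + j·sin(-140.4°)) = -6.388 - j5.284 V
Step 2 — Sum components: V_total = -106.3 - j11.57 V.
Step 3 — Convert to polar: |V_total| = 106.9 V, ∠V_total = -173.8°.

V_total = 106.9∠-173.8° V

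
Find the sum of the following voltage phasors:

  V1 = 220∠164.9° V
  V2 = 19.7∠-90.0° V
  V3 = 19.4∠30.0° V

Step 1 — Convert each phasor to rectangular form:
  V1 = 220·(cos(164.9°) + j·sin(164.9°)) = -212.4 + j57.31 V
  V2 = 19.7·(cos(-90.0°) + j·sin(-90.0°)) = 0 - j19.7 V
  V3 = 19.4·(cos(30.0°) + j·sin(30.0°)) = 16.8 + j9.7 V
Step 2 — Sum components: V_total = -195.6 + j47.31 V.
Step 3 — Convert to polar: |V_total| = 201.2 V, ∠V_total = 166.4°.

V_total = 201.2∠166.4° V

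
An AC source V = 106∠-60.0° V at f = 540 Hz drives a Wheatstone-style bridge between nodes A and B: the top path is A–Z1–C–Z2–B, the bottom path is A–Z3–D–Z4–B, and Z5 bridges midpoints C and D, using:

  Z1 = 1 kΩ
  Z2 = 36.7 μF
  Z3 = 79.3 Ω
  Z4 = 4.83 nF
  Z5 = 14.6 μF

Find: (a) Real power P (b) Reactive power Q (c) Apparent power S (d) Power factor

Step 1 — Angular frequency: ω = 2π·f = 2π·540 = 3393 rad/s.
Step 2 — Component impedances:
  Z1: Z = R = 1000 Ω
  Z2: Z = 1/(jωC) = -j/(ω·C) = 0 - j8.031 Ω
  Z3: Z = R = 79.3 Ω
  Z4: Z = 1/(jωC) = -j/(ω·C) = 0 - j6.102e+04 Ω
  Z5: Z = 1/(jωC) = -j/(ω·C) = 0 - j20.19 Ω
Step 3 — Bridge requires nodal analysis (the Z5 bridge couples midpoints C and D, so the two paths cannot be reduced to a simple series/parallel combination). Setting node B to ground and injecting 1 A at node A, the 3-node admittance system at A, C, D solves to V_A = Z_AB = 73.8 - j25.34 Ω = 78.03∠-19.0° Ω.
Step 4 — Source phasor: V = 106∠-60.0° V = 53 - j91.8 V.
Step 5 — Current: I = V / Z = 1.025 - j0.8921 A = 1.358∠-41.0° A.
Step 6 — Complex power: S = V·I* = 136.2 - j46.77 VA.
Step 7 — Real power: P = Re(S) = 136.2 W.
Step 8 — Reactive power: Q = Im(S) = -46.77 VAR.
Step 9 — Apparent power: |S| = 144 VA.
Step 10 — Power factor: PF = P/|S| = 0.9458 (leading).

(a) P = 136.2 W  (b) Q = -46.77 VAR  (c) S = 144 VA  (d) PF = 0.9458 (leading)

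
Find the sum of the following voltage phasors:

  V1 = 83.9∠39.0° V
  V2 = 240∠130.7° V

Step 1 — Convert each phasor to rectangular form:
  V1 = 83.9·(cos(39.0°) + j·sin(39.0°)) = 65.2 + j52.8 V
  V2 = 240·(cos(130.7°) + j·sin(130.7°)) = -156.5 + j182 V
Step 2 — Sum components: V_total = -91.3 + j234.8 V.
Step 3 — Convert to polar: |V_total| = 251.9 V, ∠V_total = 111.3°.

V_total = 251.9∠111.3° V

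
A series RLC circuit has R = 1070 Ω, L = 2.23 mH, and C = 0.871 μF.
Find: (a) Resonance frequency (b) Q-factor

Step 1 — Resonance condition Im(Z)=0 gives ω₀ = 1/√(LC).
Step 2 — ω₀ = 1/√(0.00223·8.71e-07) = 2.269e+04 rad/s.
Step 3 — f₀ = ω₀/(2π) = 3611 Hz.
Step 4 — Series Q: Q = ω₀L/R = 2.269e+04·0.00223/1070 = 0.04729.

(a) f₀ = 3611 Hz  (b) Q = 0.04729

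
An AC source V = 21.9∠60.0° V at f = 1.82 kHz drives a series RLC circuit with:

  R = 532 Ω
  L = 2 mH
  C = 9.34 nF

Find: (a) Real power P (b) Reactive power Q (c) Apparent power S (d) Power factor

Step 1 — Angular frequency: ω = 2π·f = 2π·1820 = 1.144e+04 rad/s.
Step 2 — Component impedances:
  R: Z = R = 532 Ω
  L: Z = jωL = j·1.144e+04·0.002 = 0 + j22.87 Ω
  C: Z = 1/(jωC) = -j/(ω·C) = 0 - j9363 Ω
Step 3 — Series combination: Z_total = R + L + C = 532 - j9340 Ω = 9355∠-86.7° Ω.
Step 4 — Source phasor: V = 21.9∠60.0° V = 10.95 + j18.97 V.
Step 5 — Current: I = V / Z = -0.001958 + j0.001284 A = 0.002341∠146.7° A.
Step 6 — Complex power: S = V·I* = 0.002916 - j0.05118 VA.
Step 7 — Real power: P = Re(S) = 0.002916 W.
Step 8 — Reactive power: Q = Im(S) = -0.05118 VAR.
Step 9 — Apparent power: |S| = 0.05127 VA.
Step 10 — Power factor: PF = P/|S| = 0.05687 (leading).

(a) P = 0.002916 W  (b) Q = -0.05118 VAR  (c) S = 0.05127 VA  (d) PF = 0.05687 (leading)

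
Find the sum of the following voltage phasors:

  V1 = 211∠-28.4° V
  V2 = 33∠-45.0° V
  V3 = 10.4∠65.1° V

Step 1 — Convert each phasor to rectangular form:
  V1 = 211·(cos(-28.4°) + j·sin(-28.4°)) = 185.6 - j100.4 V
  V2 = 33·(cos(-45.0°) + j·sin(-45.0°)) = 23.33 - j23.33 V
  V3 = 10.4·(cos(65.1°) + j·sin(65.1°)) = 4.379 + j9.433 V
Step 2 — Sum components: V_total = 213.3 - j114.3 V.
Step 3 — Convert to polar: |V_total| = 242 V, ∠V_total = -28.2°.

V_total = 242∠-28.2° V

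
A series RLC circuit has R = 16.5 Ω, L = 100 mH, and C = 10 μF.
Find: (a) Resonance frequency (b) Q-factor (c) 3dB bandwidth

Step 1 — Resonance: ω₀ = 1/√(LC) = 1/√(0.1·1e-05) = 1000 rad/s.
Step 2 — f₀ = ω₀/(2π) = 159.2 Hz.
Step 3 — Series Q: Q = ω₀L/R = 1000·0.1/16.5 = 6.061.
Step 4 — Bandwidth: Δω = ω₀/Q = 165 rad/s; BW = Δω/(2π) = 26.26 Hz.

(a) f₀ = 159.2 Hz  (b) Q = 6.061  (c) BW = 26.26 Hz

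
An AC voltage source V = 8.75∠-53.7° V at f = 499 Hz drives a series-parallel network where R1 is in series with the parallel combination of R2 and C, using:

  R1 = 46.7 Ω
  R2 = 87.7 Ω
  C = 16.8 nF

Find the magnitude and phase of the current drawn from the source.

Step 1 — Angular frequency: ω = 2π·f = 2π·499 = 3135 rad/s.
Step 2 — Component impedances:
  R1: Z = R = 46.7 Ω
  R2: Z = R = 87.7 Ω
  C: Z = 1/(jωC) = -j/(ω·C) = 0 - j1.898e+04 Ω
Step 3 — Parallel branch: R2 || C = 1/(1/R2 + 1/C) = 87.7 - j0.4051 Ω.
Step 4 — Series with R1: Z_total = R1 + (R2 || C) = 134.4 - j0.4051 Ω = 134.4∠-0.2° Ω.
Step 5 — Source phasor: V = 8.75∠-53.7° V = 5.18 - j7.052 V.
Step 6 — Ohm's law: I = V / Z_total = (5.18 - j7.052) / (134.4 - j0.4051) = 0.0387 - j0.05235 A.
Step 7 — Convert to polar: |I| = 0.0651 A, ∠I = -53.5°.

I = 0.0651∠-53.5° A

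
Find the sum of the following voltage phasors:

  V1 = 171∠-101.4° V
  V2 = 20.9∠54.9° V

Step 1 — Convert each phasor to rectangular form:
  V1 = 171·(cos(-101.4°) + j·sin(-101.4°)) = -33.8 - j167.6 V
  V2 = 20.9·(cos(54.9°) + j·sin(54.9°)) = 12.02 + j17.1 V
Step 2 — Sum components: V_total = -21.78 - j150.5 V.
Step 3 — Convert to polar: |V_total| = 152.1 V, ∠V_total = -98.2°.

V_total = 152.1∠-98.2° V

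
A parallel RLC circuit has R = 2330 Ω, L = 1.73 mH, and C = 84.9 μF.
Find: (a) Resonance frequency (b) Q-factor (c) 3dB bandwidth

Step 1 — Resonance: ω₀ = 1/√(LC) = 1/√(0.00173·8.49e-05) = 2609 rad/s.
Step 2 — f₀ = ω₀/(2π) = 415.3 Hz.
Step 3 — Parallel Q: Q = R/(ω₀L) = 2330/(2609·0.00173) = 516.2.
Step 4 — Bandwidth: Δω = ω₀/Q = 5.055 rad/s; BW = Δω/(2π) = 0.8046 Hz.

(a) f₀ = 415.3 Hz  (b) Q = 516.2  (c) BW = 0.8046 Hz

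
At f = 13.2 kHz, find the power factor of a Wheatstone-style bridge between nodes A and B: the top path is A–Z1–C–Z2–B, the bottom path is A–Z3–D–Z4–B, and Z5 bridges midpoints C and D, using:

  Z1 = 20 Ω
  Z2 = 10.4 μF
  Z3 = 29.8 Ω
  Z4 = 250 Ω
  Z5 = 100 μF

Step 1 — Angular frequency: ω = 2π·f = 2π·1.32e+04 = 8.294e+04 rad/s.
Step 2 — Component impedances:
  Z1: Z = R = 20 Ω
  Z2: Z = 1/(jωC) = -j/(ω·C) = 0 - j1.159 Ω
  Z3: Z = R = 29.8 Ω
  Z4: Z = R = 250 Ω
  Z5: Z = 1/(jωC) = -j/(ω·C) = 0 - j0.1206 Ω
Step 3 — Bridge requires nodal analysis (the Z5 bridge couples midpoints C and D, so the two paths cannot be reduced to a simple series/parallel combination). Setting node B to ground and injecting 1 A at node A, the 3-node admittance system at A, C, D solves to V_A = Z_AB = 11.97 - j1.179 Ω = 12.03∠-5.6° Ω.
Step 4 — Power factor: PF = cos(φ) = Re(Z)/|Z| = 11.974/12.032 = 0.9952.
Step 5 — Type: Im(Z) = -1.179 ⇒ leading (phase φ = -5.6°).

PF = 0.9952 (leading, φ = -5.6°)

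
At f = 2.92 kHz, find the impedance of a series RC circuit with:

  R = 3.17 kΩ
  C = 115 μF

Step 1 — Angular frequency: ω = 2π·f = 2π·2920 = 1.835e+04 rad/s.
Step 2 — Component impedances:
  R: Z = R = 3170 Ω
  C: Z = 1/(jωC) = -j/(ω·C) = 0 - j0.474 Ω
Step 3 — Series combination: Z_total = R + C = 3170 - j0.474 Ω = 3170∠-0.0° Ω.

Z = 3170 - j0.474 Ω = 3170∠-0.0° Ω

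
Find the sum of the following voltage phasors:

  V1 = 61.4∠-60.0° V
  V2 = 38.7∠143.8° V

Step 1 — Convert each phasor to rectangular form:
  V1 = 61.4·(cos(-60.0°) + j·sin(-60.0°)) = 30.7 - j53.17 V
  V2 = 38.7·(cos(143.8°) + j·sin(143.8°)) = -31.23 + j22.86 V
Step 2 — Sum components: V_total = -0.5294 - j30.32 V.
Step 3 — Convert to polar: |V_total| = 30.32 V, ∠V_total = -91.0°.

V_total = 30.32∠-91.0° V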